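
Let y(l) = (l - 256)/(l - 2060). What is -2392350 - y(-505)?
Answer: -6136378511/2565 ≈ -2.3924e+6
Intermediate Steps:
y(l) = (-256 + l)/(-2060 + l)
-2392350 - y(-505) = -2392350 - (-256 - 505)/(-2060 - 505) = -2392350 - (-761)/(-2565) = -2392350 - (-1)*(-761)/2565 = -2392350 - 1*761/2565 = -2392350 - 761/2565 = -6136378511/2565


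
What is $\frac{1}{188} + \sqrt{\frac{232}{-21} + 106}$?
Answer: $\frac{1}{188} + \frac{\sqrt{41874}}{21} \approx 9.7497$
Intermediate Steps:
$\frac{1}{188} + \sqrt{\frac{232}{-21} + 106} = \frac{1}{188} + \sqrt{232 \left(- \frac{1}{21}\right) + 106} = \frac{1}{188} + \sqrt{- \frac{232}{21} + 106} = \frac{1}{188} + \sqrt{\frac{1994}{21}} = \frac{1}{188} + \frac{\sqrt{41874}}{21}$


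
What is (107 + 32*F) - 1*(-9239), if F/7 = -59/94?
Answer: 432654/47 ≈ 9205.4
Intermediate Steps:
F = -413/94 (F = 7*(-59/94) = -413/94 ≈ -4.3936)
(107 + 32*F) - 1*(-9239) = (107 + 32*(-413/94)) - 1*(-9239) = (107 - 6608/47) + 9239 = -1579/47 + 9239 = 432654/47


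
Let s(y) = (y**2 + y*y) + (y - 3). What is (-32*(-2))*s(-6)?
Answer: 4032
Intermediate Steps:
s(y) = -3 + y + 2*y**2 (s(y) = (y**2 + y**2) + (-3 + y) = 2*y**2 + (-3 + y) = -3 + y + 2*y**2)
(-32*(-2))*s(-6) = (-32*(-2))*(-3 - 6 + 2*(-6)**2) = 64*(-3 - 6 + 2*36) = 64*(-3 - 6 + 72) = 64*63 = 4032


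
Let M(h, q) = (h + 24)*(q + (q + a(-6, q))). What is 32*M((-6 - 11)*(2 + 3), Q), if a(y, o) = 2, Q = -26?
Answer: 97600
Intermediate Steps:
M(h, q) = (2 + 2*q)*(24 + h) (M(h, q) = (h + 24)*(q + (q + 2)) = (24 + h)*(q + (2 + q)) = (24 + h)*(2 + 2*q) = (2 + 2*q)*(24 + h))
32*M((-6 - 11)*(2 + 3), Q) = 32*(48 + 2*((-6 - 11)*(2 + 3)) + 48*(-26) + 2*((-6 - 11)*(2 + 3))*(-26)) = 32*(48 + 2*(-17*5) - 1248 + 2*(-17*5)*(-26)) = 32*(48 + 2*(-85) - 1248 + 2*(-85)*(-26)) = 32*(48 - 170 - 1248 + 4420) = 32*3050 = 97600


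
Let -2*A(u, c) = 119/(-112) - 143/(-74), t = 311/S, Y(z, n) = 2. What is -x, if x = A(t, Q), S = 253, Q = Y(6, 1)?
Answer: 515/1184 ≈ 0.43497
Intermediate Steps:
Q = 2
t = 311/253 ≈ 1.2292
A(u, c) = -515/1184 (A(u, c) = -(119/(-112) - 143/(-74))/2 = -(119*(-1/112) - 143*(-1/74))/2 = -(-17/16 + 143/74)/2 = -½*515/592 = -515/1184)
x = -515/1184 ≈ -0.43497
-x = -1*(-515/1184) = 515/1184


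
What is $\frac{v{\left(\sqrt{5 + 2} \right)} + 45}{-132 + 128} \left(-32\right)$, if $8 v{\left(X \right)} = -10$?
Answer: $350$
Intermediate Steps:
$v{\left(X \right)} = - \frac{5}{4}$ ($v{\left(X \right)} = \frac{1}{8} \left(-10\right) = - \frac{5}{4}$)
$\frac{v{\left(\sqrt{5 + 2} \right)} + 45}{-132 + 128} \left(-32\right) = \frac{- \frac{5}{4} + 45}{-132 + 128} \left(-32\right) = \frac{175}{4 \left(-4\right)} \left(-32\right) = \frac{175}{4} \left(- \frac{1}{4}\right) \left(-32\right) = \left(- \frac{175}{16}\right) \left(-32\right) = 350$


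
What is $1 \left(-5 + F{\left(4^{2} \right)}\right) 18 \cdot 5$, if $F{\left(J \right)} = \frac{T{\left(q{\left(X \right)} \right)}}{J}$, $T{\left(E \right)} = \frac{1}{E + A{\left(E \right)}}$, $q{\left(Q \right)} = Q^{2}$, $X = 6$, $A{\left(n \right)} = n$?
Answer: $- \frac{28795}{64} \approx -449.92$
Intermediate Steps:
$T{\left(E \right)} = \frac{1}{2 E}$ ($T{\left(E \right)} = \frac{1}{E + E} = \frac{1}{2 E}$)
$F{\left(J \right)} = \frac{1}{72 J}$ ($F{\left(J \right)} = \frac{\frac{1}{2} \frac{1}{6^{2}}}{J} = \frac{\frac{1}{2} \cdot \frac{1}{36}}{J} = \frac{1}{72 J}$)
$1 \left(-5 + F{\left(4^{2} \right)}\right) 18 \cdot 5 = 1 \left(-5 + \frac{1}{72 \cdot 4^{2}}\right) 18 \cdot 5 = 1 \left(-5 + \frac{1}{72 \cdot 16}\right) 18 \cdot 5 = 1 \left(-5 + \frac{1}{72} \cdot \frac{1}{16}\right) 18 \cdot 5 = 1 \left(-5 + \frac{1}{1152}\right) 18 \cdot 5 = 1 \left(- \frac{5759}{1152}\right) 18 \cdot 5 = \left(- \frac{5759}{1152}\right) 18 \cdot 5 = \left(- \frac{5759}{64}\right) 5 = - \frac{28795}{64}$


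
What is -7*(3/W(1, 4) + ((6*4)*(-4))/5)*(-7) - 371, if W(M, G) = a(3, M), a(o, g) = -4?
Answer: -26971/20 ≈ -1348.6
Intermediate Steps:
W(M, G) = -4
-7*(3/W(1, 4) + ((6*4)*(-4))/5)*(-7) - 371 = -7*(3/(-4) + ((6*4)*(-4))/5)*(-7) - 371 = -7*(3*(-¼) + (24*(-4))*(⅕))*(-7) - 371 = -7*(-¾ - 96*⅕)*(-7) - 371 = -7*(-¾ - 96/5)*(-7) - 371 = -7*(-399/20)*(-7) - 371 = (2793/20)*(-7) - 371 = -19551/20 - 371 = -26971/20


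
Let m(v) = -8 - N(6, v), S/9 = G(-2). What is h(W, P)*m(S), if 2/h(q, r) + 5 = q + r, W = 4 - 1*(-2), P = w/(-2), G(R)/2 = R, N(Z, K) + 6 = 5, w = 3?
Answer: 28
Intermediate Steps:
N(Z, K) = -1 (N(Z, K) = -6 + 5 = -1)
G(R) = 2*R
S = -36 (S = 9*(2*(-2)) = 9*(-4) = -36)
P = -3/2 (P = 3/(-2) = 3*(-½) = -3/2 ≈ -1.5000)
W = 6 (W = 4 + 2 = 6)
h(q, r) = 2/(-5 + q + r) (h(q, r) = 2/(-5 + (q + r)) = 2/(-5 + q + r))
m(v) = -7 (m(v) = -8 - 1*(-1) = -8 + 1 = -7)
h(W, P)*m(S) = (2/(-5 + 6 - 3/2))*(-7) = (2/(-½))*(-7) = (2*(-2))*(-7) = -4*(-7) = 28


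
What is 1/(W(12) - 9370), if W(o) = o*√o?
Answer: -4685/43897586 - 6*√3/21948793 ≈ -0.00010720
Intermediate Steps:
W(o) = o^(3/2)
1/(W(12) - 9370) = 1/(12^(3/2) - 9370) = 1/(24*√3 - 9370) = 1/(-9370 + 24*√3)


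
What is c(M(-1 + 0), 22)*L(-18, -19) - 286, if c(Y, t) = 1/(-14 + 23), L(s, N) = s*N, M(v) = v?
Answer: -248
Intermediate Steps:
L(s, N) = N*s
c(Y, t) = ⅑ (c(Y, t) = 1/9 = ⅑)
c(M(-1 + 0), 22)*L(-18, -19) - 286 = (-19*(-18))/9 - 286 = (⅑)*342 - 286 = 38 - 286 = -248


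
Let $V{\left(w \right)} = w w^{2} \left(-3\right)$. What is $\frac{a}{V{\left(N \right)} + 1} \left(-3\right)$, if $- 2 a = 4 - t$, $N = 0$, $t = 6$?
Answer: $-3$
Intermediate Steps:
$a = 1$ ($a = - \frac{4 - 6}{2} = \left(- \frac{1}{2}\right) \left(-2\right) = 1$)
$V{\left(w \right)} = - 3 w^{3}$ ($V{\left(w \right)} = w^{3} \left(-3\right) = - 3 w^{3}$)
$\frac{a}{V{\left(N \right)} + 1} \left(-3\right) = \frac{1}{- 3 \cdot 0^{3} + 1} \cdot 1 \left(-3\right) = \frac{1}{\left(-3\right) 0 + 1} \cdot 1 \left(-3\right) = \frac{1}{0 + 1} \cdot 1 \left(-3\right) = 1^{-1} \cdot 1 \left(-3\right) = 1 \cdot 1 \left(-3\right) = 1 \left(-3\right) = -3$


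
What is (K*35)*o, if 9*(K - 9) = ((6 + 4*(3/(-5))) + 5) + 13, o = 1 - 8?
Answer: -2793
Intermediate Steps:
o = -7
K = 57/5 (K = 9 + (((6 + 4*(3/(-5))) + 5) + 13)/9 = 9 + (((6 + 4*(3*(-⅕))) + 5) + 13)/9 = 9 + (((6 + 4*(-⅗)) + 5) + 13)/9 = 9 + (((6 - 12/5) + 5) + 13)/9 = 9 + ((18/5 + 5) + 13)/9 = 9 + (43/5 + 13)/9 = 9 + (⅑)*(108/5) = 9 + 12/5 = 57/5 ≈ 11.400)
(K*35)*o = ((57/5)*35)*(-7) = 399*(-7) = -2793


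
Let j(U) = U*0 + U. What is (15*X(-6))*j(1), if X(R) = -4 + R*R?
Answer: 480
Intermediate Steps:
X(R) = -4 + R²
j(U) = U (j(U) = 0 + U = U)
(15*X(-6))*j(1) = (15*(-4 + (-6)²))*1 = (15*(-4 + 36))*1 = (15*32)*1 = 480*1 = 480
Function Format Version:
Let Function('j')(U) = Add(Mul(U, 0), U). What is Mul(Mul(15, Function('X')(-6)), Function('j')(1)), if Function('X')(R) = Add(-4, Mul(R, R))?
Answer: 480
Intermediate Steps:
Function('X')(R) = Add(-4, Pow(R, 2))
Function('j')(U) = U (Function('j')(U) = Add(0, U) = U)
Mul(Mul(15, Function('X')(-6)), Function('j')(1)) = Mul(Mul(15, Add(-4, Pow(-6, 2))), 1) = Mul(Mul(15, Add(-4, 36)), 1) = Mul(Mul(15, 32), 1) = Mul(480, 1) = 480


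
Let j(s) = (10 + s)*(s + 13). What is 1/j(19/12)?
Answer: 144/24325 ≈ 0.0059198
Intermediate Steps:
j(s) = (10 + s)*(13 + s)
1/j(19/12) = 1/(130 + (19/12)² + 23*(19/12)) = 1/(130 + 361/144 + 437/12) = 1/(24325/144) = 144/24325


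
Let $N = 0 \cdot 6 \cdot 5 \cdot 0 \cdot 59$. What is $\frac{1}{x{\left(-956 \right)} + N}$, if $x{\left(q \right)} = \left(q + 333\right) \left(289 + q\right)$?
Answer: $\frac{1}{415541} \approx 2.4065 \cdot 10^{-6}$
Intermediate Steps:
$x{\left(q \right)} = \left(289 + q\right) \left(333 + q\right)$ ($x{\left(q \right)} = \left(333 + q\right) \left(289 + q\right) = \left(289 + q\right) \left(333 + q\right)$)
$N = 0$ ($N = 0 \cdot 5 \cdot 0 \cdot 59 = 0 \cdot 0 \cdot 59 = 0 \cdot 59 = 0$)
$\frac{1}{x{\left(-956 \right)} + N} = \frac{1}{\left(96237 + \left(-956\right)^{2} + 622 \left(-956\right)\right) + 0} = \frac{1}{\left(96237 + 913936 - 594632\right) + 0} = \frac{1}{415541 + 0} = \frac{1}{415541}$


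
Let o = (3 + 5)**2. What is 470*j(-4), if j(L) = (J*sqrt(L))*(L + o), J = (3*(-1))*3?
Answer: -507600*I ≈ -5.076e+5*I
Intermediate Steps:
o = 64 (o = 8**2 = 64)
J = -9 (J = -3*3 = -9)
j(L) = -9*sqrt(L)*(64 + L) (j(L) = (-9*sqrt(L))*(L + 64) = (-9*sqrt(L))*(64 + L) = -9*sqrt(L)*(64 + L))
470*j(-4) = 470*(9*sqrt(-4)*(-64 - 1*(-4))) = 470*(9*(2*I)*(-64 + 4)) = 470*(9*(2*I)*(-60)) = 470*(-1080*I) = -507600*I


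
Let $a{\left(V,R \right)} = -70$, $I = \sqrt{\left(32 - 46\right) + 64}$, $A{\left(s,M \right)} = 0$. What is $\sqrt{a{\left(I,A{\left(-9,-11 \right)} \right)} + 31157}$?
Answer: $\sqrt{31087} \approx 176.31$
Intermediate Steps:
$I = 5 \sqrt{2}$ ($I = \sqrt{\left(32 - 46\right) + 64} = \sqrt{-14 + 64} = \sqrt{50} = 5 \sqrt{2} \approx 7.0711$)
$\sqrt{a{\left(I,A{\left(-9,-11 \right)} \right)} + 31157} = \sqrt{-70 + 31157} = \sqrt{31087}$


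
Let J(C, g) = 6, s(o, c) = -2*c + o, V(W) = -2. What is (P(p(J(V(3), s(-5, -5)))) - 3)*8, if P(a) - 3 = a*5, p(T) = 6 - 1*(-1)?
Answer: 280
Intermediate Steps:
s(o, c) = o - 2*c
p(T) = 7 (p(T) = 6 + 1 = 7)
P(a) = 3 + 5*a (P(a) = 3 + a*5 = 3 + 5*a)
(P(p(J(V(3), s(-5, -5)))) - 3)*8 = ((3 + 5*7) - 3)*8 = ((3 + 35) - 3)*8 = (38 - 3)*8 = 35*8 = 280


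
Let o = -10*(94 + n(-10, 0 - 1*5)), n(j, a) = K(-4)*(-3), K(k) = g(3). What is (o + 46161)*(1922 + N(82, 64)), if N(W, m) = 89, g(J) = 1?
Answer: 90999761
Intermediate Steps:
K(k) = 1
n(j, a) = -3 (n(j, a) = 1*(-3) = -3)
o = -910 (o = -10*(94 - 3) = -10*91 = -910)
(o + 46161)*(1922 + N(82, 64)) = (-910 + 46161)*(1922 + 89) = 45251*2011 = 90999761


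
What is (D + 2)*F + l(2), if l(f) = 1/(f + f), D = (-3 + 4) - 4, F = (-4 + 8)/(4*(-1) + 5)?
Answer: -15/4 ≈ -3.7500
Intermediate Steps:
F = 4 (F = 4/(-4 + 5) = 4/1 = 4*1 = 4)
D = -3 (D = 1 - 4 = -3)
l(f) = 1/(2*f)
(D + 2)*F + l(2) = (-3 + 2)*4 + (1/2)/2 = -1*4 + (1/2)*(1/2) = -4 + 1/4 = -15/4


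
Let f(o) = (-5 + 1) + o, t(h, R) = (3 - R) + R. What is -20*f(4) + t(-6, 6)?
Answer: 3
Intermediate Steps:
t(h, R) = 3
f(o) = -4 + o
-20*f(4) + t(-6, 6) = -20*(-4 + 4) + 3 = -20*0 + 3 = 0 + 3 = 3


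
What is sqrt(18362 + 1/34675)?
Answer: sqrt(883106160837)/6935 ≈ 135.51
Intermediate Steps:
sqrt(18362 + 1/34675) = sqrt(636702351/34675) = sqrt(883106160837)/6935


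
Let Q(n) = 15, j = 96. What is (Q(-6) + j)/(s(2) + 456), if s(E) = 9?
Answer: 37/155 ≈ 0.23871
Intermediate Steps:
(Q(-6) + j)/(s(2) + 456) = (15 + 96)/(9 + 456) = 111/465 = 111*(1/465) = 37/155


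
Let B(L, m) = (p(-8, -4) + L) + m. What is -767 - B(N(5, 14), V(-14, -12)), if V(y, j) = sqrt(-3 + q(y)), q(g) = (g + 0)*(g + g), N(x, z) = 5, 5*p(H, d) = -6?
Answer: -3854/5 - sqrt(389) ≈ -790.52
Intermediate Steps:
p(H, d) = -6/5 (p(H, d) = (1/5)*(-6) = -6/5)
q(g) = 2*g**2 (q(g) = g*(2*g) = 2*g**2)
V(y, j) = sqrt(-3 + 2*y**2)
B(L, m) = -6/5 + L + m (B(L, m) = (-6/5 + L) + m = -6/5 + L + m)
-767 - B(N(5, 14), V(-14, -12)) = -767 - (-6/5 + 5 + sqrt(-3 + 2*(-14)**2)) = -767 - (-6/5 + 5 + sqrt(-3 + 2*196)) = -767 - (-6/5 + 5 + sqrt(-3 + 392)) = -767 - (-6/5 + 5 + sqrt(389)) = -767 - (19/5 + sqrt(389)) = -767 + (-19/5 - sqrt(389)) = -3854/5 - sqrt(389)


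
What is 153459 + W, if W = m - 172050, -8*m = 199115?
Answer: -347843/8 ≈ -43480.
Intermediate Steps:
m = -199115/8 (m = -⅛*199115 = -199115/8 ≈ -24889.)
W = -1575515/8 (W = -199115/8 - 172050 = -1575515/8 ≈ -1.9694e+5)
153459 + W = 153459 - 1575515/8 = -347843/8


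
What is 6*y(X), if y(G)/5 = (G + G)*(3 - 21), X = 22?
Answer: -23760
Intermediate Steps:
y(G) = -180*G (y(G) = 5*((G + G)*(3 - 21)) = 5*((2*G)*(-18)) = 5*(-36*G) = -180*G)
6*y(X) = 6*(-180*22) = 6*(-3960) = -23760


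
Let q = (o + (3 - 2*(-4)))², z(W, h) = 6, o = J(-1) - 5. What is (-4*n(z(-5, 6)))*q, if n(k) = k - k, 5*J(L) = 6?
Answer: 0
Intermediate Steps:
J(L) = 6/5 (J(L) = (⅕)*6 = 6/5)
o = -19/5 (o = 6/5 - 5 = -19/5 ≈ -3.8000)
n(k) = 0
q = 1296/25 (q = (-19/5 + (3 - 2*(-4)))² = (-19/5 + (3 + 8))² = (-19/5 + 11)² = (36/5)² = 1296/25 ≈ 51.840)
(-4*n(z(-5, 6)))*q = -4*0*(1296/25) = 0*(1296/25) = 0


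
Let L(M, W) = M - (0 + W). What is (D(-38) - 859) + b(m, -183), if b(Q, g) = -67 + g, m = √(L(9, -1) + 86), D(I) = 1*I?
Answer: -1147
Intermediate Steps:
L(M, W) = M - W
D(I) = I
m = 4*√6 (m = √((9 - 1*(-1)) + 86) = √((9 + 1) + 86) = √(10 + 86) = √96 = 4*√6 ≈ 9.7980)
(D(-38) - 859) + b(m, -183) = (-38 - 859) + (-67 - 183) = -897 - 250 = -1147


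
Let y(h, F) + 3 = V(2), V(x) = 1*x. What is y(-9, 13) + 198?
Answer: 197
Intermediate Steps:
V(x) = x
y(h, F) = -1 (y(h, F) = -3 + 2 = -1)
y(-9, 13) + 198 = -1 + 198 = 197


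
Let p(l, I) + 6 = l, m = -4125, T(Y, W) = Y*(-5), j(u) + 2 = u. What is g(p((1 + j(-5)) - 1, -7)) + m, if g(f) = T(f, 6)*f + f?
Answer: -4983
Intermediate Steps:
j(u) = -2 + u
T(Y, W) = -5*Y
p(l, I) = -6 + l
g(f) = f - 5*f**2 (g(f) = (-5*f)*f + f = -5*f**2 + f = f - 5*f**2)
g(p((1 + j(-5)) - 1, -7)) + m = (-6 + ((1 + (-2 - 5)) - 1))*(1 - 5*(-6 + ((1 + (-2 - 5)) - 1))) - 4125 = (-6 + ((1 - 7) - 1))*(1 - 5*(-6 + ((1 - 7) - 1))) - 4125 = (-6 + (-6 - 1))*(1 - 5*(-6 + (-6 - 1))) - 4125 = (-6 - 7)*(1 - 5*(-6 - 7)) - 4125 = -13*(1 - 5*(-13)) - 4125 = -13*(1 + 65) - 4125 = -13*66 - 4125 = -858 - 4125 = -4983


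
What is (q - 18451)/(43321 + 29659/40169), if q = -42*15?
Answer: -766464689/1740190908 ≈ -0.44045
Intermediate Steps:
q = -630
(q - 18451)/(43321 + 29659/40169) = (-630 - 18451)/(43321 + 29659/40169) = -19081/(43321 + 29659*(1/40169)) = -19081/(43321 + 29659/40169) = -19081/1740190908/40169 = -19081*40169/1740190908 = -766464689/1740190908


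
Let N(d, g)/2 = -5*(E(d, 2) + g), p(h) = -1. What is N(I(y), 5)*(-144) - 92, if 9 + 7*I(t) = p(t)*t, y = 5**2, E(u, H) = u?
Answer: 796/7 ≈ 113.71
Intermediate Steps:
y = 25
I(t) = -9/7 - t/7 (I(t) = -9/7 + (-t)/7 = -9/7 - t/7)
N(d, g) = -10*d - 10*g (N(d, g) = 2*(-5*(d + g)) = 2*(-5*d - 5*g) = -10*d - 10*g)
N(I(y), 5)*(-144) - 92 = (-10*(-9/7 - 1/7*25) - 10*5)*(-144) - 92 = (-10*(-9/7 - 25/7) - 50)*(-144) - 92 = (-10*(-34/7) - 50)*(-144) - 92 = (340/7 - 50)*(-144) - 92 = -10/7*(-144) - 92 = 1440/7 - 92 = 796/7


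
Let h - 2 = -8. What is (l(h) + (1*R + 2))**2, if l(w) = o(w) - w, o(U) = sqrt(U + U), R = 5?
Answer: 157 + 52*I*sqrt(3) ≈ 157.0 + 90.067*I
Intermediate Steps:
h = -6 (h = 2 - 8 = -6)
o(U) = sqrt(2)*sqrt(U) (o(U) = sqrt(2*U) = sqrt(2)*sqrt(U))
l(w) = -w + sqrt(2)*sqrt(w) (l(w) = sqrt(2)*sqrt(w) - w = -w + sqrt(2)*sqrt(w))
(l(h) + (1*R + 2))**2 = ((-1*(-6) + sqrt(2)*sqrt(-6)) + (1*5 + 2))**2 = ((6 + sqrt(2)*(I*sqrt(6))) + (5 + 2))**2 = ((6 + 2*I*sqrt(3)) + 7)**2 = (13 + 2*I*sqrt(3))**2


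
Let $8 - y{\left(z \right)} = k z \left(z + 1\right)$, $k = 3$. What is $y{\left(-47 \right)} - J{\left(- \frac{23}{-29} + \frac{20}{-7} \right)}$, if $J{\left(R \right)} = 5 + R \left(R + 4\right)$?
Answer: $- \frac{266993280}{41209} \approx -6479.0$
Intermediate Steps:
$y{\left(z \right)} = 8 - 3 z \left(1 + z\right)$ ($y{\left(z \right)} = 8 - 3 z \left(z + 1\right) = 8 - 3 z \left(1 + z\right)$)
$J{\left(R \right)} = 5 + R \left(4 + R\right)$
$y{\left(-47 \right)} - J{\left(- \frac{23}{-29} + \frac{20}{-7} \right)} = \left(8 - -141 - 3 \left(-47\right)^{2}\right) - \left(5 + \left(- \frac{23}{-29} + \frac{20}{-7}\right)^{2} + 4 \left(- \frac{23}{-29} + \frac{20}{-7}\right)\right) = \left(8 + 141 - 6627\right) - \left(5 + \left(\left(-23\right) \left(- \frac{1}{29}\right) + 20 \left(- \frac{1}{7}\right)\right)^{2} + 4 \left(\left(-23\right) \left(- \frac{1}{29}\right) + 20 \left(- \frac{1}{7}\right)\right)\right) = \left(8 + 141 - 6627\right) - \left(5 + \left(\frac{23}{29} - \frac{20}{7}\right)^{2} + 4 \left(\frac{23}{29} - \frac{20}{7}\right)\right) = -6478 - \left(5 + \left(- \frac{419}{203}\right)^{2} + 4 \left(- \frac{419}{203}\right)\right) = -6478 - \left(5 + \frac{175561}{41209} - \frac{1676}{203}\right) = -6478 - \frac{41378}{41209} = - \frac{266993280}{41209}$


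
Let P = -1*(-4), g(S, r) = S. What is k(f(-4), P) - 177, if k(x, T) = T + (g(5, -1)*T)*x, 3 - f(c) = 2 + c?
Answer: -73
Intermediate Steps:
P = 4
f(c) = 1 - c (f(c) = 3 - (2 + c) = 3 + (-2 - c) = 1 - c)
k(x, T) = T + 5*T*x (k(x, T) = T + (5*T)*x = T + 5*T*x)
k(f(-4), P) - 177 = 4*(1 + 5*(1 - 1*(-4))) - 177 = 4*(1 + 5*(1 + 4)) - 177 = 4*(1 + 5*5) - 177 = 4*(1 + 25) - 177 = 4*26 - 177 = 104 - 177 = -73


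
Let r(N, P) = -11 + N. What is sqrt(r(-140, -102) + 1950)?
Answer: sqrt(1799) ≈ 42.415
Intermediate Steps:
sqrt(r(-140, -102) + 1950) = sqrt((-11 - 140) + 1950) = sqrt(-151 + 1950) = sqrt(1799)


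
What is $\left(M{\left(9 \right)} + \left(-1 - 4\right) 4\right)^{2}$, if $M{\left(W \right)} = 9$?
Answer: $121$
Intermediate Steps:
$\left(M{\left(9 \right)} + \left(-1 - 4\right) 4\right)^{2} = \left(9 + \left(-1 - 4\right) 4\right)^{2} = \left(9 - 20\right)^{2} = \left(-11\right)^{2} = 121$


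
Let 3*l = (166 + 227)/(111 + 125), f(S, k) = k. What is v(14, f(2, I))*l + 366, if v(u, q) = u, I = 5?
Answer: 44105/118 ≈ 373.77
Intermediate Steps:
l = 131/236 (l = ((166 + 227)/(111 + 125))/3 = (393/236)/3 = (393*(1/236))/3 = (⅓)*(393/236) = 131/236 ≈ 0.55508)
v(14, f(2, I))*l + 366 = 14*(131/236) + 366 = 917/118 + 366 = 44105/118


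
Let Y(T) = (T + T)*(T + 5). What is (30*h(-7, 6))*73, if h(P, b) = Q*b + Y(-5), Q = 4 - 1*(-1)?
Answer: 65700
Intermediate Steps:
Q = 5 (Q = 4 + 1 = 5)
Y(T) = 2*T*(5 + T) (Y(T) = (2*T)*(5 + T) = 2*T*(5 + T))
h(P, b) = 5*b (h(P, b) = 5*b + 2*(-5)*(5 - 5) = 5*b + 2*(-5)*0 = 5*b + 0 = 5*b)
(30*h(-7, 6))*73 = (30*(5*6))*73 = (30*30)*73 = 900*73 = 65700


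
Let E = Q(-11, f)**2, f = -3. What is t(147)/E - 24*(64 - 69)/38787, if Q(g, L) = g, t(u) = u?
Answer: 1905403/1564409 ≈ 1.2180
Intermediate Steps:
E = 121 (E = (-11)**2 = 121)
t(147)/E - 24*(64 - 69)/38787 = 147/121 - 24*(64 - 69)/38787 = 147*(1/121) - 24*(-5)*(1/38787) = 147/121 + 120*(1/38787) = 147/121 + 40/12929 = 1905403/1564409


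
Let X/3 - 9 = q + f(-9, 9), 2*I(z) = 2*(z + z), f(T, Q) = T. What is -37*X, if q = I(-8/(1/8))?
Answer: 14208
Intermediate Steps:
I(z) = 2*z (I(z) = (2*(z + z))/2 = (2*(2*z))/2 = (4*z)/2 = 2*z)
q = -128 (q = 2*(-8/(1/8)) = 2*(-8/1/8) = 2*(-8*8) = 2*(-64) = -128)
X = -384 (X = 27 + 3*(-128 - 9) = 27 + 3*(-137) = 27 - 411 = -384)
-37*X = -37*(-384) = 14208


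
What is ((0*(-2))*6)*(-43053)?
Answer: 0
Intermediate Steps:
((0*(-2))*6)*(-43053) = (0*6)*(-43053) = 0*(-43053) = 0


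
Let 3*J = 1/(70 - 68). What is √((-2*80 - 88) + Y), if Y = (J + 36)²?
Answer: √38161/6 ≈ 32.558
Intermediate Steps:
J = ⅙ (J = 1/(3*(70 - 68)) = (⅓)/2 = (⅓)*(½) = ⅙ ≈ 0.16667)
Y = 47089/36 (Y = (⅙ + 36)² = (217/6)² = 47089/36 ≈ 1308.0)
√((-2*80 - 88) + Y) = √((-2*80 - 88) + 47089/36) = √((-160 - 88) + 47089/36) = √(-248 + 47089/36) = √(38161/36) = √38161/6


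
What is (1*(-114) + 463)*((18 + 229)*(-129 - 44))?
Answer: -14913119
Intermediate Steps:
(1*(-114) + 463)*((18 + 229)*(-129 - 44)) = (-114 + 463)*(247*(-173)) = 349*(-42731) = -14913119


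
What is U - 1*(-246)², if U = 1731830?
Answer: 1671314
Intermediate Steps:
U - 1*(-246)² = 1731830 - 1*(-246)² = 1731830 - 1*60516 = 1731830 - 60516 = 1671314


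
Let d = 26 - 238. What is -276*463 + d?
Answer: -128000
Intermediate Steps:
d = -212
-276*463 + d = -276*463 - 212 = -127788 - 212 = -128000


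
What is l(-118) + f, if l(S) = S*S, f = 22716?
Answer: 36640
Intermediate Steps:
l(S) = S²
l(-118) + f = (-118)² + 22716 = 13924 + 22716 = 36640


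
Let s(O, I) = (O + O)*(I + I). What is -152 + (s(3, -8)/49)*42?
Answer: -1640/7 ≈ -234.29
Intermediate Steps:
s(O, I) = 4*I*O (s(O, I) = (2*O)*(2*I) = 4*I*O)
-152 + (s(3, -8)/49)*42 = -152 + ((4*(-8)*3)/49)*42 = -152 - 96*1/49*42 = -152 - 96/49*42 = -152 - 576/7 = -1640/7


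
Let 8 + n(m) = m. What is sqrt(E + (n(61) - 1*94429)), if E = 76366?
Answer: I*sqrt(18010) ≈ 134.2*I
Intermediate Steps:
n(m) = -8 + m
sqrt(E + (n(61) - 1*94429)) = sqrt(76366 + ((-8 + 61) - 1*94429)) = sqrt(76366 + (53 - 94429)) = sqrt(76366 - 94376) = sqrt(-18010) = I*sqrt(18010)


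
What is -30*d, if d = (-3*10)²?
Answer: -27000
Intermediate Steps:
d = 900 (d = (-30)² = 900)
-30*d = -30*900 = -27000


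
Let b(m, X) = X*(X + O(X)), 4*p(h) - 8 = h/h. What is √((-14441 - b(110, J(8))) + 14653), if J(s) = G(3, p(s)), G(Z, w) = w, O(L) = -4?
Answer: √3455/4 ≈ 14.695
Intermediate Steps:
p(h) = 9/4 (p(h) = 2 + (h/h)/4 = 2 + (¼)*1 = 2 + ¼ = 9/4)
J(s) = 9/4
b(m, X) = X*(-4 + X) (b(m, X) = X*(X - 4) = X*(-4 + X))
√((-14441 - b(110, J(8))) + 14653) = √((-14441 - 9*(-4 + 9/4)/4) + 14653) = √((-14441 - 9*(-7)/(4*4)) + 14653) = √((-14441 - 1*(-63/16)) + 14653) = √((-14441 + 63/16) + 14653) = √(-230993/16 + 14653) = √(3455/16) = √3455/4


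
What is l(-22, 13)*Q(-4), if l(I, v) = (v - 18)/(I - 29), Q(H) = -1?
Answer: -5/51 ≈ -0.098039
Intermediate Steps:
l(I, v) = (-18 + v)/(-29 + I)
l(-22, 13)*Q(-4) = ((-18 + 13)/(-29 - 22))*(-1) = (-5/(-51))*(-1) = -1/51*(-5)*(-1) = (5/51)*(-1) = -5/51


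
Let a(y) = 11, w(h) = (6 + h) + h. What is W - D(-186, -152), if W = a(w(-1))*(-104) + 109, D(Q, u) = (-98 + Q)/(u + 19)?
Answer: -137939/133 ≈ -1037.1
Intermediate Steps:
w(h) = 6 + 2*h
D(Q, u) = (-98 + Q)/(19 + u)
W = -1035 (W = 11*(-104) + 109 = -1144 + 109 = -1035)
W - D(-186, -152) = -1035 - (-98 - 186)/(19 - 152) = -1035 - (-284)/(-133) = -1035 - (-1)*(-284)/133 = -1035 - 1*284/133 = -1035 - 284/133 = -137939/133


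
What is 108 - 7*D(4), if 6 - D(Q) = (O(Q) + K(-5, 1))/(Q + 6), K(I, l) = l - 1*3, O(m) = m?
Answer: 337/5 ≈ 67.400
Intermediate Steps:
K(I, l) = -3 + l (K(I, l) = l - 3 = -3 + l)
D(Q) = 6 - (-2 + Q)/(6 + Q) (D(Q) = 6 - (Q + (-3 + 1))/(Q + 6) = 6 - (Q - 2)/(6 + Q) = 6 - (-2 + Q)/(6 + Q))
108 - 7*D(4) = 108 - 7*(38 + 5*4)/(6 + 4) = 108 - 7*(38 + 20)/10 = 108 - 7*58/10 = 108 - 7*29/5 = 108 - 203/5 = 337/5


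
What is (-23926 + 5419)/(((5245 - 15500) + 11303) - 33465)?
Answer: 18507/32417 ≈ 0.57090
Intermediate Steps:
(-23926 + 5419)/(((5245 - 15500) + 11303) - 33465) = -18507/((-10255 + 11303) - 33465) = -18507/(1048 - 33465) = -18507/(-32417) = -18507*(-1/32417) = 18507/32417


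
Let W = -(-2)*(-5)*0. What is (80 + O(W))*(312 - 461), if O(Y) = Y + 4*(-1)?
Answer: -11324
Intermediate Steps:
W = 0 (W = -2*5*0 = -10*0 = 0)
O(Y) = -4 + Y (O(Y) = Y - 4 = -4 + Y)
(80 + O(W))*(312 - 461) = (80 + (-4 + 0))*(312 - 461) = (80 - 4)*(-149) = 76*(-149) = -11324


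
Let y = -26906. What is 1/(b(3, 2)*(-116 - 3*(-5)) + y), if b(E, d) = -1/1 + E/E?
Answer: -1/26906 ≈ -3.7166e-5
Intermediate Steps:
b(E, d) = 0 (b(E, d) = -1*1 + 1 = -1 + 1 = 0)
1/(b(3, 2)*(-116 - 3*(-5)) + y) = 1/(0*(-116 - 3*(-5)) - 26906) = 1/(0*(-116 + 15) - 26906) = 1/(0*(-101) - 26906) = 1/(0 - 26906) = 1/(-26906) = -1/26906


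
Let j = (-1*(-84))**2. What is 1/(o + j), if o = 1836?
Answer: 1/8892 ≈ 0.00011246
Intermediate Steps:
j = 7056 (j = 84**2 = 7056)
1/(o + j) = 1/(1836 + 7056) = 1/8892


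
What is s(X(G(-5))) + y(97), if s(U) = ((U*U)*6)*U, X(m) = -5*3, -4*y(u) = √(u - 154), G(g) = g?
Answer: -20250 - I*√57/4 ≈ -20250.0 - 1.8875*I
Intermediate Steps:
y(u) = -√(-154 + u)/4 (y(u) = -√(u - 154)/4 = -√(-154 + u)/4)
X(m) = -15
s(U) = 6*U³ (s(U) = (U²*6)*U = (6*U²)*U = 6*U³)
s(X(G(-5))) + y(97) = 6*(-15)³ - √(-154 + 97)/4 = 6*(-3375) - I*√57/4 = -20250 - I*√57/4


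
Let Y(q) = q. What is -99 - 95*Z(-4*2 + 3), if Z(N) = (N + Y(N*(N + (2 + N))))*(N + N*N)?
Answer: -66599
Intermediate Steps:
Z(N) = (N + N**2)*(N + N*(2 + 2*N)) (Z(N) = (N + N*(N + (2 + N)))*(N + N*N) = (N + N*(2 + 2*N))*(N + N**2) = (N + N**2)*(N + N*(2 + 2*N)))
-99 - 95*Z(-4*2 + 3) = -99 - 95*(-4*2 + 3)**2*(3 + 2*(-4*2 + 3)**2 + 5*(-4*2 + 3)) = -99 - 95*(-8 + 3)**2*(3 + 2*(-8 + 3)**2 + 5*(-8 + 3)) = -99 - 95*(-5)**2*(3 + 2*(-5)**2 + 5*(-5)) = -99 - 2375*(3 + 2*25 - 25) = -99 - 2375*(3 + 50 - 25) = -99 - 2375*28 = -99 - 95*700 = -99 - 66500 = -66599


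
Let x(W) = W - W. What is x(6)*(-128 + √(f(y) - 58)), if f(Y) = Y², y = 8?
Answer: 0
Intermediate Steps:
x(W) = 0
x(6)*(-128 + √(f(y) - 58)) = 0*(-128 + √(8² - 58)) = 0*(-128 + √(64 - 58)) = 0*(-128 + √6) = 0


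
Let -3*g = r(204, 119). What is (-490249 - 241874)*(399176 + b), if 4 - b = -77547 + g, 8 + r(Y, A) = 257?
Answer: -349083567630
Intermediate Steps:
r(Y, A) = 249 (r(Y, A) = -8 + 257 = 249)
g = -83 (g = -⅓*249 = -83)
b = 77634 (b = 4 - (-77547 - 83) = 4 - 1*(-77630) = 4 + 77630 = 77634)
(-490249 - 241874)*(399176 + b) = (-490249 - 241874)*(399176 + 77634) = -732123*476810 = -349083567630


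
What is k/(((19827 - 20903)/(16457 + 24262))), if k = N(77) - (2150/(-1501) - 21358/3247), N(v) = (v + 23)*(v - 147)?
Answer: 346897270749162/1311037943 ≈ 2.6460e+5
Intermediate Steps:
N(v) = (-147 + v)*(23 + v) (N(v) = (23 + v)*(-147 + v) = (-147 + v)*(23 + v))
k = -34077189592/4873747 (k = (-3381 + 77² - 124*77) - (2150/(-1501) - 21358/3247) = (-3381 + 5929 - 9548) - (2150*(-1/1501) - 21358*1/3247) = -7000 - (-2150/1501 - 21358/3247) = -7000 - 1*(-39039408/4873747) = -7000 + 39039408/4873747 = -34077189592/4873747 ≈ -6992.0)
k/(((19827 - 20903)/(16457 + 24262))) = -34077189592*(16457 + 24262)/(19827 - 20903)/4873747 = -34077189592/(4873747*((-1076/40719))) = -34077189592/(4873747*((-1076*1/40719))) = -34077189592/(4873747*(-1076/40719)) = -34077189592/4873747*(-40719/1076) = 346897270749162/1311037943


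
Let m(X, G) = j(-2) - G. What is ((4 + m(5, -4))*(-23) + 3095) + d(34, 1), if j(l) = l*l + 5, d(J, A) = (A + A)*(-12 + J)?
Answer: 2748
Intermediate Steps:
d(J, A) = 2*A*(-12 + J) (d(J, A) = (2*A)*(-12 + J) = 2*A*(-12 + J))
j(l) = 5 + l**2 (j(l) = l**2 + 5 = 5 + l**2)
m(X, G) = 9 - G (m(X, G) = (5 + (-2)**2) - G = (5 + 4) - G = 9 - G)
((4 + m(5, -4))*(-23) + 3095) + d(34, 1) = ((4 + (9 - 1*(-4)))*(-23) + 3095) + 2*1*(-12 + 34) = ((4 + (9 + 4))*(-23) + 3095) + 2*1*22 = ((4 + 13)*(-23) + 3095) + 44 = (17*(-23) + 3095) + 44 = (-391 + 3095) + 44 = 2704 + 44 = 2748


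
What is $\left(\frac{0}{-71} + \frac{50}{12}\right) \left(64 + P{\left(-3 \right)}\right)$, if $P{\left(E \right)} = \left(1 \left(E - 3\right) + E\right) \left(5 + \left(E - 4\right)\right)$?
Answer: $\frac{1025}{3} \approx 341.67$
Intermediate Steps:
$P{\left(E \right)} = \left(1 + E\right) \left(-3 + 2 E\right)$ ($P{\left(E \right)} = \left(1 \left(-3 + E\right) + E\right) \left(5 + \left(E - 4\right)\right) = \left(\left(-3 + E\right) + E\right) \left(5 + \left(-4 + E\right)\right) = \left(-3 + 2 E\right) \left(1 + E\right) = \left(1 + E\right) \left(-3 + 2 E\right)$)
$\left(\frac{0}{-71} + \frac{50}{12}\right) \left(64 + P{\left(-3 \right)}\right) = \left(\frac{0}{-71} + \frac{50}{12}\right) \left(64 - -18\right) = \left(0 \left(- \frac{1}{71}\right) + 50 \cdot \frac{1}{12}\right) \left(64 + \left(-3 + 3 + 2 \cdot 9\right)\right) = \left(0 + \frac{25}{6}\right) \left(64 + \left(-3 + 3 + 18\right)\right) = \frac{25 \left(64 + 18\right)}{6} = \frac{25}{6} \cdot 82 = \frac{1025}{3}$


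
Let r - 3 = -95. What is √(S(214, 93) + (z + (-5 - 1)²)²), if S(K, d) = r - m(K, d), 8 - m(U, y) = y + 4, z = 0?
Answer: √1293 ≈ 35.958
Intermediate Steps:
r = -92 (r = 3 - 95 = -92)
m(U, y) = 4 - y (m(U, y) = 8 - (y + 4) = 8 - (4 + y) = 8 + (-4 - y) = 4 - y)
S(K, d) = -96 + d (S(K, d) = -92 - (4 - d) = -92 + (-4 + d) = -96 + d)
√(S(214, 93) + (z + (-5 - 1)²)²) = √((-96 + 93) + (0 + (-5 - 1)²)²) = √(-3 + (0 + (-6)²)²) = √(-3 + (0 + 36)²) = √(-3 + 36²) = √(-3 + 1296) = √1293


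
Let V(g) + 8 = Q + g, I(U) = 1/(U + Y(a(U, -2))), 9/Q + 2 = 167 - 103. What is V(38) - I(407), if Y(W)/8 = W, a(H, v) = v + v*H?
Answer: 11440211/379502 ≈ 30.145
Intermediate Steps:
a(H, v) = v + H*v
Q = 9/62 (Q = 9/(-2 + (167 - 103)) = 9/(-2 + 64) = 9/62 ≈ 0.14516)
Y(W) = 8*W
I(U) = 1/(-16 - 15*U) (I(U) = 1/(U + 8*(-2*(1 + U))) = 1/(U + 8*(-2 - 2*U)) = 1/(U + (-16 - 16*U)) = 1/(-16 - 15*U))
V(g) = -487/62 + g (V(g) = -8 + (9/62 + g) = -487/62 + g)
V(38) - I(407) = (-487/62 + 38) - 1/(-16 - 15*407) = 1869/62 - 1/(-16 - 6105) = 1869/62 - 1/(-6121) = 1869/62 - 1*(-1/6121) = 1869/62 + 1/6121 = 11440211/379502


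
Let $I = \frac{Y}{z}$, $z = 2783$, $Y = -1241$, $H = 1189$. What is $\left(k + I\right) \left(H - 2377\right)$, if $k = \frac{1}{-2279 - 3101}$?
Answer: $\frac{180342801}{340285} \approx 529.98$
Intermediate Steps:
$k = - \frac{1}{5380}$ ($k = \frac{1}{-5380} = - \frac{1}{5380} \approx -0.00018587$)
$I = - \frac{1241}{2783} \approx -0.44592$
$\left(k + I\right) \left(H - 2377\right) = \left(- \frac{1}{5380} - \frac{1241}{2783}\right) \left(1189 - 2377\right) = \left(- \frac{6679363}{14972540}\right) \left(-1188\right) = \frac{180342801}{340285}$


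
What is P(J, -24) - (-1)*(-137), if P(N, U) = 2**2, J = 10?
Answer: -133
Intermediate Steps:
P(N, U) = 4
P(J, -24) - (-1)*(-137) = 4 - (-1)*(-137) = 4 - 1*137 = 4 - 137 = -133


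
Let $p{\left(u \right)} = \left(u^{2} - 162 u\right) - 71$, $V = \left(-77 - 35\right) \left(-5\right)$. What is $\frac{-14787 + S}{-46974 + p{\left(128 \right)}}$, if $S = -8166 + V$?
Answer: $\frac{22393}{51397} \approx 0.43569$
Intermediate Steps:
$V = 560$ ($V = \left(-112\right) \left(-5\right) = 560$)
$p{\left(u \right)} = -71 + u^{2} - 162 u$
$S = -7606$ ($S = -8166 + 560 = -7606$)
$\frac{-14787 + S}{-46974 + p{\left(128 \right)}} = \frac{-14787 - 7606}{-46974 - \left(20807 - 16384\right)} = - \frac{22393}{-46974 - 4423} = - \frac{22393}{-51397} = \left(-22393\right) \left(- \frac{1}{51397}\right) = \frac{22393}{51397}$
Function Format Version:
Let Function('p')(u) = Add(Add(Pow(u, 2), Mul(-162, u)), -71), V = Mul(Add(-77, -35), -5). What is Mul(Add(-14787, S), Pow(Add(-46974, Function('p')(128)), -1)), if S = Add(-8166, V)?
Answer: Rational(22393, 51397) ≈ 0.43569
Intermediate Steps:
V = 560 (V = Mul(-112, -5) = 560)
Function('p')(u) = Add(-71, Pow(u, 2), Mul(-162, u))
S = -7606 (S = Add(-8166, 560) = -7606)
Mul(Add(-14787, S), Pow(Add(-46974, Function('p')(128)), -1)) = Mul(Add(-14787, -7606), Pow(Add(-46974, Add(-71, Pow(128, 2), Mul(-162, 128))), -1)) = Mul(-22393, Pow(Add(-46974, Add(-71, 16384, -20736)), -1)) = Mul(-22393, Pow(Add(-46974, -4423), -1)) = Mul(-22393, Pow(-51397, -1)) = Mul(-22393, Rational(-1, 51397)) = Rational(22393, 51397)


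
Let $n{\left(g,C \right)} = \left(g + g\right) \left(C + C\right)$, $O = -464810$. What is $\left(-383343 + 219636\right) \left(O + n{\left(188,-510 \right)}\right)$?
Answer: $138877559310$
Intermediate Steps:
$n{\left(g,C \right)} = 4 C g$ ($n{\left(g,C \right)} = 2 g 2 C = 4 C g$)
$\left(-383343 + 219636\right) \left(O + n{\left(188,-510 \right)}\right) = \left(-383343 + 219636\right) \left(-464810 + 4 \left(-510\right) 188\right) = - 163707 \left(-464810 - 383520\right) = \left(-163707\right) \left(-848330\right) = 138877559310$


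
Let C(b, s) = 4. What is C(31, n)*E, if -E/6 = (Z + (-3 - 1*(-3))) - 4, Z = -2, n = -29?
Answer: 144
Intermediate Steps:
E = 36 (E = -6*((-2 + (-3 - 1*(-3))) - 4) = -6*((-2 + (-3 + 3)) - 4) = -6*((-2 + 0) - 4) = -6*(-2 - 4) = -6*(-6) = 36)
C(31, n)*E = 4*36 = 144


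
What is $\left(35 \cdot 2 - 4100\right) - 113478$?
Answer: $-117508$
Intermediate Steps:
$\left(35 \cdot 2 - 4100\right) - 113478 = \left(70 - 4100\right) - 113478 = -4030 - 113478 = -117508$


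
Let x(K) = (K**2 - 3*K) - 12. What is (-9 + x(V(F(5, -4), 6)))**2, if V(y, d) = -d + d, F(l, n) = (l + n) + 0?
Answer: 441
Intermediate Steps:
F(l, n) = l + n
V(y, d) = 0
x(K) = -12 + K**2 - 3*K
(-9 + x(V(F(5, -4), 6)))**2 = (-9 + (-12 + 0**2 - 3*0))**2 = (-9 + (-12 + 0 + 0))**2 = (-9 - 12)**2 = (-21)**2 = 441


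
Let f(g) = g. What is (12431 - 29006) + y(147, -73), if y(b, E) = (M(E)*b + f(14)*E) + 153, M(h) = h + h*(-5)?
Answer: 25480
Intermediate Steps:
M(h) = -4*h (M(h) = h - 5*h = -4*h)
y(b, E) = 153 + 14*E - 4*E*b (y(b, E) = ((-4*E)*b + 14*E) + 153 = (-4*E*b + 14*E) + 153 = (14*E - 4*E*b) + 153 = 153 + 14*E - 4*E*b)
(12431 - 29006) + y(147, -73) = (12431 - 29006) + (153 + 14*(-73) - 4*(-73)*147) = -16575 + (153 - 1022 + 42924) = -16575 + 42055 = 25480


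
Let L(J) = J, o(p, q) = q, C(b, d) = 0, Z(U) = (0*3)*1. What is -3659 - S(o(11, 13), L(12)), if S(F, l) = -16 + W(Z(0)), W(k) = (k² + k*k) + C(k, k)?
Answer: -3643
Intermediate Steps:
Z(U) = 0 (Z(U) = 0*1 = 0)
W(k) = 2*k² (W(k) = (k² + k*k) + 0 = (k² + k²) + 0 = 2*k² + 0 = 2*k²)
S(F, l) = -16 (S(F, l) = -16 + 2*0² = -16 + 2*0 = -16 + 0 = -16)
-3659 - S(o(11, 13), L(12)) = -3659 - 1*(-16) = -3659 + 16 = -3643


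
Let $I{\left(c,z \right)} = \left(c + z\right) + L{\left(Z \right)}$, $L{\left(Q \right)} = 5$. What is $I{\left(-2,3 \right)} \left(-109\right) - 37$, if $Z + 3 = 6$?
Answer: $-691$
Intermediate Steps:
$Z = 3$ ($Z = -3 + 6 = 3$)
$I{\left(c,z \right)} = 5 + c + z$ ($I{\left(c,z \right)} = \left(c + z\right) + 5 = 5 + c + z$)
$I{\left(-2,3 \right)} \left(-109\right) - 37 = \left(5 - 2 + 3\right) \left(-109\right) - 37 = 6 \left(-109\right) - 37 = -654 - 37 = -691$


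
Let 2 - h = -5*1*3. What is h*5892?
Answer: 100164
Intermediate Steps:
h = 17 (h = 2 - (-5*1)*3 = 2 - (-5)*3 = 2 - 1*(-15) = 2 + 15 = 17)
h*5892 = 17*5892 = 100164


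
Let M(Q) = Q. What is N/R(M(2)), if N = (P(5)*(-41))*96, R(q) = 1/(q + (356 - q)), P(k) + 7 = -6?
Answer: 18215808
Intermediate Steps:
P(k) = -13 (P(k) = -7 - 6 = -13)
R(q) = 1/356
N = 51168 (N = -13*(-41)*96 = 533*96 = 51168)
N/R(M(2)) = 51168/(1/356) = 51168*356 = 18215808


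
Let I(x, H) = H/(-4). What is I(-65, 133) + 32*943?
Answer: 120571/4 ≈ 30143.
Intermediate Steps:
I(x, H) = -H/4 (I(x, H) = H*(-¼) = -H/4)
I(-65, 133) + 32*943 = -¼*133 + 32*943 = -133/4 + 30176 = 120571/4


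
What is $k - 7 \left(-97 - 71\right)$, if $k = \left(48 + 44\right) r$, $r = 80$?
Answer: $8536$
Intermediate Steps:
$k = 7360$ ($k = \left(48 + 44\right) 80 = 92 \cdot 80 = 7360$)
$k - 7 \left(-97 - 71\right) = 7360 - 7 \left(-97 - 71\right) = 7360 - -1176 = 7360 + 1176 = 8536$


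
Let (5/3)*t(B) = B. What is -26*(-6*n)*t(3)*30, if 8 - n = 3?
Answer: 42120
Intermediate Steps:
n = 5 (n = 8 - 1*3 = 8 - 3 = 5)
t(B) = 3*B/5
-26*(-6*n)*t(3)*30 = -26*(-6*5)*(⅗)*3*30 = -26*(-3*10)*9/5*30 = -(-780)*9/5*30 = -26*(-54)*30 = 1404*30 = 42120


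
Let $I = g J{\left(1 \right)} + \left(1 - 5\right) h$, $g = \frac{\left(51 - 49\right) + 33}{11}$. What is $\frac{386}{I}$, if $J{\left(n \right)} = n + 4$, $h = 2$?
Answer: $\frac{4246}{87} \approx 48.805$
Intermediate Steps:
$J{\left(n \right)} = 4 + n$
$g = \frac{35}{11}$ ($g = \left(2 + 33\right) \frac{1}{11} = 35 \cdot \frac{1}{11} = \frac{35}{11} \approx 3.1818$)
$I = \frac{87}{11}$ ($I = \frac{35 \left(4 + 1\right)}{11} + \left(1 - 5\right) 2 = \frac{35}{11} \cdot 5 - 8 = \frac{175}{11} - 8 = \frac{87}{11} \approx 7.9091$)
$\frac{386}{I} = \frac{386}{\frac{87}{11}} = 386 \cdot \frac{11}{87} = \frac{4246}{87}$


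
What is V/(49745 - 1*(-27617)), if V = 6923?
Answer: 6923/77362 ≈ 0.089488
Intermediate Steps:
V/(49745 - 1*(-27617)) = 6923/(49745 - 1*(-27617)) = 6923/(49745 + 27617) = 6923/77362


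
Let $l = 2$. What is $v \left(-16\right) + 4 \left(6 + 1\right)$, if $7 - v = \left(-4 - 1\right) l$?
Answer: $-244$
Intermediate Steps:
$v = 17$ ($v = 7 - \left(-4 - 1\right) 2 = 7 - \left(-5\right) 2 = 7 - -10 = 7 + 10 = 17$)
$v \left(-16\right) + 4 \left(6 + 1\right) = 17 \left(-16\right) + 4 \left(6 + 1\right) = -272 + 4 \cdot 7 = -272 + 28 = -244$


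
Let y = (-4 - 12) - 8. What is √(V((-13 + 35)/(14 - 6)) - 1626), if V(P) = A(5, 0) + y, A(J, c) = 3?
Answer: 3*I*√183 ≈ 40.583*I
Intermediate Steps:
y = -24 (y = -16 - 8 = -24)
V(P) = -21 (V(P) = 3 - 24 = -21)
√(V((-13 + 35)/(14 - 6)) - 1626) = √(-21 - 1626) = √(-1647) = 3*I*√183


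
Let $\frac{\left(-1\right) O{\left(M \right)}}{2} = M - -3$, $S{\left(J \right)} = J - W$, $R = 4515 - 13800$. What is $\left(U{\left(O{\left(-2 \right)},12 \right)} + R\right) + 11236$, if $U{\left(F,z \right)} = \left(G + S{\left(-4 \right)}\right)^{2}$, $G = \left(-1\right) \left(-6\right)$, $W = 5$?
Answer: $1960$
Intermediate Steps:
$R = -9285$ ($R = 4515 - 13800 = -9285$)
$S{\left(J \right)} = -5 + J$ ($S{\left(J \right)} = J - 5 = -5 + J$)
$O{\left(M \right)} = -6 - 2 M$ ($O{\left(M \right)} = - 2 \left(M - -3\right) = - 2 \left(M + 3\right) = - 2 \left(3 + M\right) = -6 - 2 M$)
$G = 6$
$U{\left(F,z \right)} = 9$ ($U{\left(F,z \right)} = \left(6 - 9\right)^{2} = \left(-3\right)^{2} = 9$)
$\left(U{\left(O{\left(-2 \right)},12 \right)} + R\right) + 11236 = \left(9 - 9285\right) + 11236 = -9276 + 11236 = 1960$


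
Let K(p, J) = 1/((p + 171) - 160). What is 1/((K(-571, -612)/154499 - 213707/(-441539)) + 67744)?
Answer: 5457386716880/369707847149679083 ≈ 1.4761e-5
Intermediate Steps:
K(p, J) = 1/(11 + p) (K(p, J) = 1/((171 + p) - 160) = 1/(11 + p))
1/((K(-571, -612)/154499 - 213707/(-441539)) + 67744) = 1/((1/((11 - 571)*154499) - 213707/(-441539)) + 67744) = 1/(((1/154499)/(-560) - 213707*(-1/441539)) + 67744) = 1/((-1/560*1/154499 + 213707/441539) + 67744) = 1/((-1/86519440 + 213707/441539) + 67744) = 1/(2641401360363/5457386716880 + 67744) = 1/(369707847149679083/5457386716880) = 5457386716880/369707847149679083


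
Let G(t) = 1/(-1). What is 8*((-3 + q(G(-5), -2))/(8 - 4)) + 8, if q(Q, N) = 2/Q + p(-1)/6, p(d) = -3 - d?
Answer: -8/3 ≈ -2.6667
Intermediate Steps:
G(t) = -1
q(Q, N) = -1/3 + 2/Q (q(Q, N) = 2/Q + (-3 - 1*(-1))/6 = 2/Q + (-3 + 1)*(1/6) = 2/Q - 2*1/6 = 2/Q - 1/3 = -1/3 + 2/Q)
8*((-3 + q(G(-5), -2))/(8 - 4)) + 8 = 8*((-3 + (1/3)*(6 - 1*(-1))/(-1))/(8 - 4)) + 8 = 8*((-3 + (1/3)*(-1)*(6 + 1))/4) + 8 = 8*((-3 + (1/3)*(-1)*7)*(1/4)) + 8 = 8*((-3 - 7/3)*(1/4)) + 8 = 8*(-16/3*1/4) + 8 = 8*(-4/3) + 8 = -32/3 + 8 = -8/3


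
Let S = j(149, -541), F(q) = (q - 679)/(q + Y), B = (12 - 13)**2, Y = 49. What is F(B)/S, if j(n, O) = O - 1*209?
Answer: 113/6250 ≈ 0.018080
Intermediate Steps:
B = 1 (B = (-1)**2 = 1)
F(q) = (-679 + q)/(49 + q) (F(q) = (q - 679)/(q + 49) = (-679 + q)/(49 + q))
j(n, O) = -209 + O (j(n, O) = O - 209 = -209 + O)
S = -750 (S = -209 - 541 = -750)
F(B)/S = ((-679 + 1)/(49 + 1))/(-750) = (-678/50)*(-1/750) = ((1/50)*(-678))*(-1/750) = -339/25*(-1/750) = 113/6250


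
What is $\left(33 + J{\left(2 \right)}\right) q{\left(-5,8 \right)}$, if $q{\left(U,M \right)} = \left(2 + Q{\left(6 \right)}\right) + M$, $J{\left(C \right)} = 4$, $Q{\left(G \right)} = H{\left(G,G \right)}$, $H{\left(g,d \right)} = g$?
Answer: $592$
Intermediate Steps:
$Q{\left(G \right)} = G$
$q{\left(U,M \right)} = 8 + M$ ($q{\left(U,M \right)} = \left(2 + 6\right) + M = 8 + M$)
$\left(33 + J{\left(2 \right)}\right) q{\left(-5,8 \right)} = \left(33 + 4\right) \left(8 + 8\right) = 37 \cdot 16 = 592$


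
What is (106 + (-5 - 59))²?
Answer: 1764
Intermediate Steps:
(106 + (-5 - 59))² = (106 - 64)² = 42² = 1764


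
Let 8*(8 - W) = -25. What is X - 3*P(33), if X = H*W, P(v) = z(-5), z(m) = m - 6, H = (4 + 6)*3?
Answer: 1467/4 ≈ 366.75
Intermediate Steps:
H = 30 (H = 10*3 = 30)
W = 89/8 (W = 8 - ⅛*(-25) = 8 + 25/8 = 89/8 ≈ 11.125)
z(m) = -6 + m
P(v) = -11 (P(v) = -6 - 5 = -11)
X = 1335/4 (X = 30*(89/8) = 1335/4 ≈ 333.75)
X - 3*P(33) = 1335/4 - 3*(-11) = 1335/4 + 33 = 1467/4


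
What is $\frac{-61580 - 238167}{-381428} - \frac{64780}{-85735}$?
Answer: $\frac{10081542977}{6540345916} \approx 1.5414$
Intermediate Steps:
$\frac{-61580 - 238167}{-381428} - \frac{64780}{-85735} = \left(-299747\right) \left(- \frac{1}{381428}\right) - - \frac{12956}{17147} = \frac{299747}{381428} + \frac{12956}{17147} = \frac{10081542977}{6540345916}$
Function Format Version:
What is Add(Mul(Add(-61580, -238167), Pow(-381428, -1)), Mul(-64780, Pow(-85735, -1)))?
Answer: Rational(10081542977, 6540345916) ≈ 1.5414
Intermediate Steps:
Add(Mul(Add(-61580, -238167), Pow(-381428, -1)), Mul(-64780, Pow(-85735, -1))) = Add(Mul(-299747, Rational(-1, 381428)), Mul(-64780, Rational(-1, 85735))) = Add(Rational(299747, 381428), Rational(12956, 17147)) = Rational(10081542977, 6540345916)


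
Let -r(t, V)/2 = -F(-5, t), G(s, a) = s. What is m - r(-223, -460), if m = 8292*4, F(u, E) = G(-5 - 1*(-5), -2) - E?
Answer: 32722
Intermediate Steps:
F(u, E) = -E (F(u, E) = (-5 - 1*(-5)) - E = (-5 + 5) - E = 0 - E = -E)
r(t, V) = -2*t (r(t, V) = -(-2)*(-t) = -2*t)
m = 33168
m - r(-223, -460) = 33168 - (-2)*(-223) = 33168 - 1*446 = 33168 - 446 = 32722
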